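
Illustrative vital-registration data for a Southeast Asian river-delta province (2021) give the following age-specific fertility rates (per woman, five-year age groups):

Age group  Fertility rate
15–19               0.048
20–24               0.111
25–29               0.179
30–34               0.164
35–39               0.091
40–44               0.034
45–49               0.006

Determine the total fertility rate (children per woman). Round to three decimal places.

Sum of ASFRs = 0.048 + 0.111 + 0.179 + 0.164 + 0.091 + 0.034 + 0.006 = 0.633
TFR = 5 × 0.633 = 3.165

3.165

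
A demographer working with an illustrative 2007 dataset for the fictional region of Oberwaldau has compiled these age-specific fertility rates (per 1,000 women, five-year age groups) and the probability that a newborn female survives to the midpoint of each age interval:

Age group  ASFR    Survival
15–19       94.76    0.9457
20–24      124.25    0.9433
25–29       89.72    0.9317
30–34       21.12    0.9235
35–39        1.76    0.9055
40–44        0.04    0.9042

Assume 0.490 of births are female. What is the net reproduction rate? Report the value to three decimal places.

0.763

Proportion female at birth = 0.490.
Survival-weighted fertility by age (5·fₓ·Sₓ):
  15–19: 5 × 94.76/1000 × 0.9457 = 0.44807
  20–24: 5 × 124.25/1000 × 0.9433 = 0.58603
  25–29: 5 × 89.72/1000 × 0.9317 = 0.41796
  30–34: 5 × 21.12/1000 × 0.9235 = 0.09752
  35–39: 5 × 1.76/1000 × 0.9055 = 0.00797
  40–44: 5 × 0.04/1000 × 0.9042 = 0.00018
Sum = 1.55773
NRR = 0.490 × 1.55773 = 0.76329
With NRR below 1 the population is below replacement fertility.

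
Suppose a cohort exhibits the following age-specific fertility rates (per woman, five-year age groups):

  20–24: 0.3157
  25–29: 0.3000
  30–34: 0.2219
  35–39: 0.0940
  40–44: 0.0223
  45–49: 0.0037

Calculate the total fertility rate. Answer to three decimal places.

Sum of ASFRs = 0.3157 + 0.3000 + 0.2219 + 0.0940 + 0.0223 + 0.0037 = 0.9576
TFR = 5 × 0.9576 = 4.788

4.788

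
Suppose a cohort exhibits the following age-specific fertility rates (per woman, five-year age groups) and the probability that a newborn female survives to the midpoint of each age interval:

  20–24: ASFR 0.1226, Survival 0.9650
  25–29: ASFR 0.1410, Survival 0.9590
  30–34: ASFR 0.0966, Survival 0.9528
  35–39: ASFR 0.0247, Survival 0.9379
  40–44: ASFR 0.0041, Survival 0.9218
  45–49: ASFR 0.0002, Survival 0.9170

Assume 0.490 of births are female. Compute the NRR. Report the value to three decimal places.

Proportion female at birth = 0.490.
Per-age-group product (5 × ASFR × survival probability):
  20–24: 5 × 0.1226 × 0.9650 = 0.59155
  25–29: 5 × 0.1410 × 0.9590 = 0.67610
  30–34: 5 × 0.0966 × 0.9528 = 0.46020
  35–39: 5 × 0.0247 × 0.9379 = 0.11583
  40–44: 5 × 0.0041 × 0.9218 = 0.01890
  45–49: 5 × 0.0002 × 0.9170 = 0.00092
Sum = 1.86350
NRR = 0.490 × 1.86350 = 0.91312

0.913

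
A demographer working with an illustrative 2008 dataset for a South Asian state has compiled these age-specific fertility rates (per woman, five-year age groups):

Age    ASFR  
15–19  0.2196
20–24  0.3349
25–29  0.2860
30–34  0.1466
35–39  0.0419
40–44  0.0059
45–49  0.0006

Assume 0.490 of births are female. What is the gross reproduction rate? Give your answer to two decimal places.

Proportion female at birth = 0.490.
Sum of ASFRs = 0.2196 + 0.3349 + 0.2860 + 0.1466 + 0.0419 + 0.0059 + 0.0006 = 1.0355
TFR = 5 × 1.0355 = 5.1775
GRR = 0.490 × 5.1775 = 2.53698

2.54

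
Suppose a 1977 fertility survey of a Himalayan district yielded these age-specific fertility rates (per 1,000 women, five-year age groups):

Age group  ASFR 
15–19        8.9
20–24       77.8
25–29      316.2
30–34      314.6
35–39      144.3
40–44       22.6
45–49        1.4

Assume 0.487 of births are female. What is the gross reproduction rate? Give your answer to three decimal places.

Proportion female at birth = 0.487.
Sum of ASFRs = 8.9 + 77.8 + 316.2 + 314.6 + 144.3 + 22.6 + 1.4 = 885.8
TFR = 5 × 885.8 / 1000 = 4.429
GRR = 0.487 × 4.429 = 2.15692

2.157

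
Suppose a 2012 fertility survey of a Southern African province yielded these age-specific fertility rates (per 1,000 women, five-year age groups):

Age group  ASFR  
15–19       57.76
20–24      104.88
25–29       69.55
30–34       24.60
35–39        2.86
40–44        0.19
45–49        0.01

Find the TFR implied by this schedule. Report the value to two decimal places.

1.30

Sum of ASFRs = 57.76 + 104.88 + 69.55 + 24.60 + 2.86 + 0.19 + 0.01 = 259.85
TFR = 5 × 259.85 / 1000 = 1.29925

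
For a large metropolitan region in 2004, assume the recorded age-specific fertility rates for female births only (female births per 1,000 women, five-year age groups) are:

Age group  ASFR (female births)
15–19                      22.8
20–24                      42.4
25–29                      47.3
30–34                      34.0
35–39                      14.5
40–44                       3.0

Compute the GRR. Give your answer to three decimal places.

0.820

Sum of female ASFRs = 22.8 + 42.4 + 47.3 + 34.0 + 14.5 + 3.0 = 164.0
GRR = 5 × 164.0 / 1000 = 0.82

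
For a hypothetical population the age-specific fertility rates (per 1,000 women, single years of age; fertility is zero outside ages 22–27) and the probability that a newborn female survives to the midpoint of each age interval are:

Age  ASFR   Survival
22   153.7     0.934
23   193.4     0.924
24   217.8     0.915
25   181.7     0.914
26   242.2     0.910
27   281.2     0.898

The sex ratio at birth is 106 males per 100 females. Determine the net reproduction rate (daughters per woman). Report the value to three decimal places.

Proportion female at birth = 100 / (100 + 106) = 0.48544.
Per-age-group product (1 × ASFR × survival probability):
  22: 1 × 153.7/1000 × 0.934 = 0.14356
  23: 1 × 193.4/1000 × 0.924 = 0.17870
  24: 1 × 217.8/1000 × 0.915 = 0.19929
  25: 1 × 181.7/1000 × 0.914 = 0.16607
  26: 1 × 242.2/1000 × 0.910 = 0.22040
  27: 1 × 281.2/1000 × 0.898 = 0.25252
Sum = 1.16054
NRR = 0.48544 × 1.16054 = 0.56337

0.563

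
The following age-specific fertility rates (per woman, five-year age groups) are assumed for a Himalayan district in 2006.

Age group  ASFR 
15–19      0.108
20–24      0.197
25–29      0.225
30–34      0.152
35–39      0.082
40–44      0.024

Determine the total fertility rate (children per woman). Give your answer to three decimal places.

Sum of ASFRs = 0.108 + 0.197 + 0.225 + 0.152 + 0.082 + 0.024 = 0.788
TFR = 5 × 0.788 = 3.94

3.940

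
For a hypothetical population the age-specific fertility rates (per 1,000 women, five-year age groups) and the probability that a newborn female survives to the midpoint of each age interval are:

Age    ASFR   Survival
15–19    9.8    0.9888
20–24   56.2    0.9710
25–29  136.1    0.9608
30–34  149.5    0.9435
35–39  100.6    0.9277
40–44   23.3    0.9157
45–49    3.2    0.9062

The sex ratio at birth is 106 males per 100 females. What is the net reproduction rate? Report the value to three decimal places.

1.101

Proportion female at birth = 100 / (100 + 106) = 0.48544.
Per-age-group product (5 × ASFR × survival probability):
  15–19: 5 × 9.8/1000 × 0.9888 = 0.04845
  20–24: 5 × 56.2/1000 × 0.9710 = 0.27285
  25–29: 5 × 136.1/1000 × 0.9608 = 0.65382
  30–34: 5 × 149.5/1000 × 0.9435 = 0.70527
  35–39: 5 × 100.6/1000 × 0.9277 = 0.46663
  40–44: 5 × 23.3/1000 × 0.9157 = 0.10668
  45–49: 5 × 3.2/1000 × 0.9062 = 0.01450
Sum = 2.26820
NRR = 0.48544 × 2.26820 = 1.10108
NRR > 1, so each generation more than replaces itself.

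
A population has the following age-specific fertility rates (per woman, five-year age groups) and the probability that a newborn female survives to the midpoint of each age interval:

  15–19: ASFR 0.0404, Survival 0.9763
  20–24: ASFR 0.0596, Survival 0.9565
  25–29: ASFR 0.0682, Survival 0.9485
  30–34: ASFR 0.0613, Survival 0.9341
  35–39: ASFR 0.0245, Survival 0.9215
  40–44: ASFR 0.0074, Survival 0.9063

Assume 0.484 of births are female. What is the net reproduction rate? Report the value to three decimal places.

0.599

Proportion female at birth = 0.484.
Survival-weighted fertility by age (5·fₓ·Sₓ):
  15–19: 5 × 0.0404 × 0.9763 = 0.19721
  20–24: 5 × 0.0596 × 0.9565 = 0.28504
  25–29: 5 × 0.0682 × 0.9485 = 0.32344
  30–34: 5 × 0.0613 × 0.9341 = 0.28630
  35–39: 5 × 0.0245 × 0.9215 = 0.11288
  40–44: 5 × 0.0074 × 0.9063 = 0.03353
Sum = 1.23840
NRR = 0.484 × 1.23840 = 0.59939
NRR < 1, so the cohort does not fully replace itself.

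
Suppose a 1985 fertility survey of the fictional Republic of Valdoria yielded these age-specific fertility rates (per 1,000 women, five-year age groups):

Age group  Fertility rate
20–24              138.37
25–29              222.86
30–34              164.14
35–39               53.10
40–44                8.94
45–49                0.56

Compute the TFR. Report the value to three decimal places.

2.940

Sum of ASFRs = 138.37 + 222.86 + 164.14 + 53.10 + 8.94 + 0.56 = 587.97
TFR = 5 × 587.97 / 1000 = 2.93985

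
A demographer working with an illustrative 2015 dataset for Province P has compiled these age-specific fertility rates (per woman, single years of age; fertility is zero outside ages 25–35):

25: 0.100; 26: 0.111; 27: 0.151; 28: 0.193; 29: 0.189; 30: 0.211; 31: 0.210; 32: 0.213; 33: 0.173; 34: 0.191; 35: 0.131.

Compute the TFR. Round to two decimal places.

Sum of ASFRs = 0.100 + 0.111 + 0.151 + 0.193 + 0.189 + 0.211 + 0.210 + 0.213 + 0.173 + 0.191 + 0.131 = 1.873
TFR = 1.873

1.87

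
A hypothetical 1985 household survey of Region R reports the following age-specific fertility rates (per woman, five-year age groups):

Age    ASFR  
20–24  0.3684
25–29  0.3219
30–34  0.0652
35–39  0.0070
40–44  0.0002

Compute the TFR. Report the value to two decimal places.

3.81

Sum of ASFRs = 0.3684 + 0.3219 + 0.0652 + 0.0070 + 0.0002 = 0.7627
TFR = 5 × 0.7627 = 3.8135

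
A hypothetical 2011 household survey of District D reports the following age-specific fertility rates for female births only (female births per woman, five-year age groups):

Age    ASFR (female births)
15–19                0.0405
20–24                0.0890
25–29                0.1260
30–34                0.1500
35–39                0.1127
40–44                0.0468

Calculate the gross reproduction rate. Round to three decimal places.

2.825

Sum of female ASFRs = 0.0405 + 0.0890 + 0.1260 + 0.1500 + 0.1127 + 0.0468 = 0.5650
GRR = 5 × 0.5650 = 2.825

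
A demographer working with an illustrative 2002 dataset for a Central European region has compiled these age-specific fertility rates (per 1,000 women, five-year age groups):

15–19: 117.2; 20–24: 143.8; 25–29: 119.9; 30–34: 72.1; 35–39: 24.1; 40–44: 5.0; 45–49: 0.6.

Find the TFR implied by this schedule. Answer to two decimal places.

2.41

Sum of ASFRs = 117.2 + 143.8 + 119.9 + 72.1 + 24.1 + 5.0 + 0.6 = 482.7
TFR = 5 × 482.7 / 1000 = 2.4135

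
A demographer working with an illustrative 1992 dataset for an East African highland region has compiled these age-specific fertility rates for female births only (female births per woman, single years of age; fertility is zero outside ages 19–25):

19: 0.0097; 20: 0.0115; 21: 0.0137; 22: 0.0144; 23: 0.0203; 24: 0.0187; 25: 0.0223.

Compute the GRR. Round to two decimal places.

Sum of female ASFRs = 0.0097 + 0.0115 + 0.0137 + 0.0144 + 0.0203 + 0.0187 + 0.0223 = 0.1106
GRR = 0.1106

0.11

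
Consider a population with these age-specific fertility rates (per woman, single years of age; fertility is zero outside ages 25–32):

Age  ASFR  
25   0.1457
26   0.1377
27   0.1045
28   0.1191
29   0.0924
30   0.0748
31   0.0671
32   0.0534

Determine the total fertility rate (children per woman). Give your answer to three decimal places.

0.795

Sum of ASFRs = 0.1457 + 0.1377 + 0.1045 + 0.1191 + 0.0924 + 0.0748 + 0.0671 + 0.0534 = 0.7947
TFR = 0.7947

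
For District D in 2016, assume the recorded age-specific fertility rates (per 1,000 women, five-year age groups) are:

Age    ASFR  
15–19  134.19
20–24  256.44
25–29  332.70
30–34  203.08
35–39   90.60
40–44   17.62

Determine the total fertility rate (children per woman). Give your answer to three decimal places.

5.173

Sum of ASFRs = 134.19 + 256.44 + 332.70 + 203.08 + 90.60 + 17.62 = 1034.63
TFR = 5 × 1034.63 / 1000 = 5.17315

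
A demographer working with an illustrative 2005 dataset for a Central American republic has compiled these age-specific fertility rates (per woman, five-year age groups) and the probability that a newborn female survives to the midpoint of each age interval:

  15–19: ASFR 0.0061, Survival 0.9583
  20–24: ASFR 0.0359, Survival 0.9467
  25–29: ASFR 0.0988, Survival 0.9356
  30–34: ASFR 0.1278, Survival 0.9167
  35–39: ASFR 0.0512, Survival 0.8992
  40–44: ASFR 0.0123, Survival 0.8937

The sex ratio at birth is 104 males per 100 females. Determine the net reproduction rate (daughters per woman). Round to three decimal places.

Proportion female at birth = 100 / (100 + 104) = 0.49020.
Survival-weighted fertility by age (5·fₓ·Sₓ):
  15–19: 5 × 0.0061 × 0.9583 = 0.02923
  20–24: 5 × 0.0359 × 0.9467 = 0.16993
  25–29: 5 × 0.0988 × 0.9356 = 0.46219
  30–34: 5 × 0.1278 × 0.9167 = 0.58577
  35–39: 5 × 0.0512 × 0.8992 = 0.23020
  40–44: 5 × 0.0123 × 0.8937 = 0.05496
Sum = 1.53228
NRR = 0.49020 × 1.53228 = 0.75112

0.751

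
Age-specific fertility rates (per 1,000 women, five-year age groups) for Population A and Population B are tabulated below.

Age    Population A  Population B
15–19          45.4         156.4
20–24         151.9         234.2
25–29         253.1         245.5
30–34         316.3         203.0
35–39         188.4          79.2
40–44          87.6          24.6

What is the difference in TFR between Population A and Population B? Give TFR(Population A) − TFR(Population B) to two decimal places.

Population A:
  Sum of ASFRs = 45.4 + 151.9 + 253.1 + 316.3 + 188.4 + 87.6 = 1042.7
  TFR = 5 × 1042.7 / 1000 = 5.2135
Population B:
  Sum of ASFRs = 156.4 + 234.2 + 245.5 + 203.0 + 79.2 + 24.6 = 942.9
  TFR = 5 × 942.9 / 1000 = 4.7145
Difference = 5.2135 − 4.7145 = 0.499

0.50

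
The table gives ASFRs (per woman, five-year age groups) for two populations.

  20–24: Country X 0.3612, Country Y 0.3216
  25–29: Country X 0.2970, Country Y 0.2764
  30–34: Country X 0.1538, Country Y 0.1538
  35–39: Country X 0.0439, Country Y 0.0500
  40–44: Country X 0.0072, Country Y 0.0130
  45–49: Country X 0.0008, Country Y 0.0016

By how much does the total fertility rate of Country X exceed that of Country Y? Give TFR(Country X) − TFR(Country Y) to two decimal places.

Country X:
  Sum of ASFRs = 0.3612 + 0.2970 + 0.1538 + 0.0439 + 0.0072 + 0.0008 = 0.8639
  TFR = 5 × 0.8639 = 4.3195
Country Y:
  Sum of ASFRs = 0.3216 + 0.2764 + 0.1538 + 0.0500 + 0.0130 + 0.0016 = 0.8164
  TFR = 5 × 0.8164 = 4.082
Difference = 4.3195 − 4.082 = 0.2375

0.24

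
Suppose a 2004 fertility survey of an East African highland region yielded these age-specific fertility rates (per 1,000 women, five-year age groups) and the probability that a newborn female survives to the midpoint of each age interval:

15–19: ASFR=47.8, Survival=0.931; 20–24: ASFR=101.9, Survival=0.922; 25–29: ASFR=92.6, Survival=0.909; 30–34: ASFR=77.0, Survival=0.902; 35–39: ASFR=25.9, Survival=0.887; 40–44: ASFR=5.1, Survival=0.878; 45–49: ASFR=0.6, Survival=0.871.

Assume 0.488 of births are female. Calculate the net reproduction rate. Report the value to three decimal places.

Proportion female at birth = 0.488.
Weighting each age-specific rate by interval width and survival:
  15–19: 5 × 47.8/1000 × 0.931 = 0.22251
  20–24: 5 × 101.9/1000 × 0.922 = 0.46976
  25–29: 5 × 92.6/1000 × 0.909 = 0.42087
  30–34: 5 × 77.0/1000 × 0.902 = 0.34727
  35–39: 5 × 25.9/1000 × 0.887 = 0.11487
  40–44: 5 × 5.1/1000 × 0.878 = 0.02239
  45–49: 5 × 0.6/1000 × 0.871 = 0.00261
Sum = 1.60028
NRR = 0.488 × 1.60028 = 0.78094
An NRR under 1 implies long-run decline under these rates.

0.781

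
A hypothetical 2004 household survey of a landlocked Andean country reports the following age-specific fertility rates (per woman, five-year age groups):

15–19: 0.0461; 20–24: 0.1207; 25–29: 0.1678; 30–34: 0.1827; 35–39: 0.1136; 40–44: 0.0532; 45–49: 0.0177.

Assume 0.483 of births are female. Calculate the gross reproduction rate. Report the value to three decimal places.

1.695

Proportion female at birth = 0.483.
Sum of ASFRs = 0.0461 + 0.1207 + 0.1678 + 0.1827 + 0.1136 + 0.0532 + 0.0177 = 0.7018
TFR = 5 × 0.7018 = 3.509
GRR = 0.483 × 3.509 = 1.69485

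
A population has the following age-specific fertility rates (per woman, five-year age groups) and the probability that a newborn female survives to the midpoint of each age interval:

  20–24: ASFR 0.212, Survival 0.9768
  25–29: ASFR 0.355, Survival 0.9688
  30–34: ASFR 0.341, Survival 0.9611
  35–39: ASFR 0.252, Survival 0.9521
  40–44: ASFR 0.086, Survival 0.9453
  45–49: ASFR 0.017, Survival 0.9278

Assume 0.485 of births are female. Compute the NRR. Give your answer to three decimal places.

Proportion female at birth = 0.485.
Per-age-group product (5 × ASFR × survival probability):
  20–24: 5 × 0.212 × 0.9768 = 1.03541
  25–29: 5 × 0.355 × 0.9688 = 1.71962
  30–34: 5 × 0.341 × 0.9611 = 1.63868
  35–39: 5 × 0.252 × 0.9521 = 1.19965
  40–44: 5 × 0.086 × 0.9453 = 0.40648
  45–49: 5 × 0.017 × 0.9278 = 0.07886
Sum = 6.07870
NRR = 0.485 × 6.07870 = 2.94817
With NRR above 1 the population is above replacement fertility.

2.948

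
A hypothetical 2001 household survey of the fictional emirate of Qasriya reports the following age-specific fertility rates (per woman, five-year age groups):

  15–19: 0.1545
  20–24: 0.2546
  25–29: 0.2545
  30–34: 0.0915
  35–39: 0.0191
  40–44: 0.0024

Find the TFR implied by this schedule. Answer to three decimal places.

Sum of ASFRs = 0.1545 + 0.2546 + 0.2545 + 0.0915 + 0.0191 + 0.0024 = 0.7766
TFR = 5 × 0.7766 = 3.883

3.883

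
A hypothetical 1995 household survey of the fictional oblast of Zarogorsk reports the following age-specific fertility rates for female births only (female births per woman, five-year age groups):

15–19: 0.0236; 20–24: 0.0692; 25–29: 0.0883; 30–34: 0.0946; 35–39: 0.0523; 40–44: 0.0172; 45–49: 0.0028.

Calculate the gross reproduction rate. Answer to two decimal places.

Sum of female ASFRs = 0.0236 + 0.0692 + 0.0883 + 0.0946 + 0.0523 + 0.0172 + 0.0028 = 0.3480
GRR = 5 × 0.3480 = 1.74

1.74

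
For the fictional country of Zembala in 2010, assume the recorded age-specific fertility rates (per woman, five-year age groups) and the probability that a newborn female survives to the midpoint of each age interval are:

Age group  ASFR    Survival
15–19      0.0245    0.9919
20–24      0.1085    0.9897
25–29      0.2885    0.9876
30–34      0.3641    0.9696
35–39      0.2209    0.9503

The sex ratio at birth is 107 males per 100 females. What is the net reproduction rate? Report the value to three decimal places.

2.366

Proportion female at birth = 100 / (100 + 107) = 0.48309.
Each age group contributes 5 × ASFR × survival:
  15–19: 5 × 0.0245 × 0.9919 = 0.12151
  20–24: 5 × 0.1085 × 0.9897 = 0.53691
  25–29: 5 × 0.2885 × 0.9876 = 1.42461
  30–34: 5 × 0.3641 × 0.9696 = 1.76516
  35–39: 5 × 0.2209 × 0.9503 = 1.04961
Sum = 4.89780
NRR = 0.48309 × 4.89780 = 2.36608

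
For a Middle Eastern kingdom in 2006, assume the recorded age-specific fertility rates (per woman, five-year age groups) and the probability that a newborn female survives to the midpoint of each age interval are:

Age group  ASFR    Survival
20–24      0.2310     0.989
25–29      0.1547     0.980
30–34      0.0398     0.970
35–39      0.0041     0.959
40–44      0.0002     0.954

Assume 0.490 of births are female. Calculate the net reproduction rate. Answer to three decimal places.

1.036

Proportion female at birth = 0.490.
Weighting each age-specific rate by interval width and survival:
  20–24: 5 × 0.2310 × 0.989 = 1.14230
  25–29: 5 × 0.1547 × 0.980 = 0.75803
  30–34: 5 × 0.0398 × 0.970 = 0.19303
  35–39: 5 × 0.0041 × 0.959 = 0.01966
  40–44: 5 × 0.0002 × 0.954 = 0.00095
Sum = 2.11397
NRR = 0.490 × 2.11397 = 1.03585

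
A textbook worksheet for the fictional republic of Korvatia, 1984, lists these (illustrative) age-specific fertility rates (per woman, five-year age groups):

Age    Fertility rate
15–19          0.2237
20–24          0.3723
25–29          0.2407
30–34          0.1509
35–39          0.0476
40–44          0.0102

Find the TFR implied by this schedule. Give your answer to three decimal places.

5.227

Sum of ASFRs = 0.2237 + 0.3723 + 0.2407 + 0.1509 + 0.0476 + 0.0102 = 1.0454
TFR = 5 × 1.0454 = 5.227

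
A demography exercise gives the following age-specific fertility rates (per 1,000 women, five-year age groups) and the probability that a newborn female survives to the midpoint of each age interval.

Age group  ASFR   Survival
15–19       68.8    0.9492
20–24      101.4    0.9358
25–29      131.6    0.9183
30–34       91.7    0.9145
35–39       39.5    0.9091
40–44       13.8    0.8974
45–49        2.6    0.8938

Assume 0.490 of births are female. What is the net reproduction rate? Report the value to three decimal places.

Proportion female at birth = 0.490.
Each age group contributes 5 × ASFR × survival:
  15–19: 5 × 68.8/1000 × 0.9492 = 0.32652
  20–24: 5 × 101.4/1000 × 0.9358 = 0.47445
  25–29: 5 × 131.6/1000 × 0.9183 = 0.60424
  30–34: 5 × 91.7/1000 × 0.9145 = 0.41930
  35–39: 5 × 39.5/1000 × 0.9091 = 0.17955
  40–44: 5 × 13.8/1000 × 0.8974 = 0.06192
  45–49: 5 × 2.6/1000 × 0.8938 = 0.01162
Sum = 2.07760
NRR = 0.490 × 2.07760 = 1.01802
NRR > 1, so each generation more than replaces itself.

1.018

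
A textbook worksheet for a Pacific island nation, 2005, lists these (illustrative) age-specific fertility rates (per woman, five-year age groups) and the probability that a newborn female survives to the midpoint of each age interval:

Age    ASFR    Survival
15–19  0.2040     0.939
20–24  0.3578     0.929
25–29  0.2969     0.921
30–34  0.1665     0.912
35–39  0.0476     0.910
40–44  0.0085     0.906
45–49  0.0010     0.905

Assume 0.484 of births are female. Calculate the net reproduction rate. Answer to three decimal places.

Proportion female at birth = 0.484.
Each age group contributes 5 × ASFR × survival:
  15–19: 5 × 0.2040 × 0.939 = 0.95778
  20–24: 5 × 0.3578 × 0.929 = 1.66198
  25–29: 5 × 0.2969 × 0.921 = 1.36722
  30–34: 5 × 0.1665 × 0.912 = 0.75924
  35–39: 5 × 0.0476 × 0.910 = 0.21658
  40–44: 5 × 0.0085 × 0.906 = 0.03851
  45–49: 5 × 0.0010 × 0.905 = 0.00453
Sum = 5.00584
NRR = 0.484 × 5.00584 = 2.42283

2.423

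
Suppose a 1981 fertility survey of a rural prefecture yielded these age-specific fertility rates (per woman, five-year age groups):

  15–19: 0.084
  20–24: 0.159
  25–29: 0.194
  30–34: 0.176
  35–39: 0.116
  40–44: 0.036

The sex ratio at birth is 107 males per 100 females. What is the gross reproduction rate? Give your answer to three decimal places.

Proportion female at birth = 100 / (100 + 107) = 0.48309.
Sum of ASFRs = 0.084 + 0.159 + 0.194 + 0.176 + 0.116 + 0.036 = 0.765
TFR = 5 × 0.765 = 3.825
GRR = 0.48309 × 3.825 = 1.84782

1.848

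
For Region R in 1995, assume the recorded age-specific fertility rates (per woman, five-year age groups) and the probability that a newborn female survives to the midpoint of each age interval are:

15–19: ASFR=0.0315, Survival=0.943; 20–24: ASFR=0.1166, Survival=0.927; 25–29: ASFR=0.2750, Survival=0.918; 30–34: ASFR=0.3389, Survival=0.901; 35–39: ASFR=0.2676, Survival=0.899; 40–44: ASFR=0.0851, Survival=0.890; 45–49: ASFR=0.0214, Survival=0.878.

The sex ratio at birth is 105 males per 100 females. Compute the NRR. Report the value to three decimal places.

Proportion female at birth = 100 / (100 + 105) = 0.48780.
Weighting each age-specific rate by interval width and survival:
  15–19: 5 × 0.0315 × 0.943 = 0.14852
  20–24: 5 × 0.1166 × 0.927 = 0.54044
  25–29: 5 × 0.2750 × 0.918 = 1.26225
  30–34: 5 × 0.3389 × 0.901 = 1.52674
  35–39: 5 × 0.2676 × 0.899 = 1.20286
  40–44: 5 × 0.0851 × 0.890 = 0.37870
  45–49: 5 × 0.0214 × 0.878 = 0.09395
Sum = 5.15346
NRR = 0.48780 × 5.15346 = 2.51386

2.514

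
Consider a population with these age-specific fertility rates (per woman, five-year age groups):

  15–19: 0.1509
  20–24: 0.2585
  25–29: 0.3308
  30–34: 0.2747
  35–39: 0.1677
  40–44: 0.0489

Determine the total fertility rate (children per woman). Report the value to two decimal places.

6.16

Sum of ASFRs = 0.1509 + 0.2585 + 0.3308 + 0.2747 + 0.1677 + 0.0489 = 1.2315
TFR = 5 × 1.2315 = 6.1575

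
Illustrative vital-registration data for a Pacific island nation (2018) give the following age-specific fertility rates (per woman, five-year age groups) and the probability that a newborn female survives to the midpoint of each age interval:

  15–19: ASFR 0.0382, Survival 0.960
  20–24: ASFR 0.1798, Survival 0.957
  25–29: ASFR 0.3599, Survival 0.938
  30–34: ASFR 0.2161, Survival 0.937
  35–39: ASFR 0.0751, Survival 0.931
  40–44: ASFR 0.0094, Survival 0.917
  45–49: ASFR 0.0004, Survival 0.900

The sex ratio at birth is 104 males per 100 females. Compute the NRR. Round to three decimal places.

Proportion female at birth = 100 / (100 + 104) = 0.49020.
Each age group contributes 5 × ASFR × survival:
  15–19: 5 × 0.0382 × 0.960 = 0.18336
  20–24: 5 × 0.1798 × 0.957 = 0.86034
  25–29: 5 × 0.3599 × 0.938 = 1.68793
  30–34: 5 × 0.2161 × 0.937 = 1.01243
  35–39: 5 × 0.0751 × 0.931 = 0.34959
  40–44: 5 × 0.0094 × 0.917 = 0.04310
  45–49: 5 × 0.0004 × 0.900 = 0.00180
Sum = 4.13855
NRR = 0.49020 × 4.13855 = 2.02872
NRR > 1, so each generation more than replaces itself.

2.029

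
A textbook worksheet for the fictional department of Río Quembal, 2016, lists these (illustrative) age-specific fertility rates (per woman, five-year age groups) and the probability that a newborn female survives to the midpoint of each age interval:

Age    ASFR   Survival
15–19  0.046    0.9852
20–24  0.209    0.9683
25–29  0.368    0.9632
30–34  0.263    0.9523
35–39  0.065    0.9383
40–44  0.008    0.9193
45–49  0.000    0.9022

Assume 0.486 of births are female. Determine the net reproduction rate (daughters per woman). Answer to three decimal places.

2.238

Proportion female at birth = 0.486.
Survival-weighted fertility by age (5·fₓ·Sₓ):
  15–19: 5 × 0.046 × 0.9852 = 0.22660
  20–24: 5 × 0.209 × 0.9683 = 1.01187
  25–29: 5 × 0.368 × 0.9632 = 1.77229
  30–34: 5 × 0.263 × 0.9523 = 1.25227
  35–39: 5 × 0.065 × 0.9383 = 0.30495
  40–44: 5 × 0.008 × 0.9193 = 0.03677
  45–49: 5 × 0.000 × 0.9022 = 0.00000
Sum = 4.60475
NRR = 0.486 × 4.60475 = 2.23791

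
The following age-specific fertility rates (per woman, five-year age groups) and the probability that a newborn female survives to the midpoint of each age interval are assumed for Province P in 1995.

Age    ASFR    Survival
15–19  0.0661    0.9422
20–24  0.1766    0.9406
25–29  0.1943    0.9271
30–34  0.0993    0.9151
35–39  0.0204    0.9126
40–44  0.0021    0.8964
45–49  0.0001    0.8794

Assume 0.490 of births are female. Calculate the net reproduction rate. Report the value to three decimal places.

Proportion female at birth = 0.490.
Per-age-group product (5 × ASFR × survival probability):
  15–19: 5 × 0.0661 × 0.9422 = 0.31140
  20–24: 5 × 0.1766 × 0.9406 = 0.83055
  25–29: 5 × 0.1943 × 0.9271 = 0.90068
  30–34: 5 × 0.0993 × 0.9151 = 0.45435
  35–39: 5 × 0.0204 × 0.9126 = 0.09309
  40–44: 5 × 0.0021 × 0.8964 = 0.00941
  45–49: 5 × 0.0001 × 0.8794 = 0.00044
Sum = 2.59992
NRR = 0.490 × 2.59992 = 1.27396

1.274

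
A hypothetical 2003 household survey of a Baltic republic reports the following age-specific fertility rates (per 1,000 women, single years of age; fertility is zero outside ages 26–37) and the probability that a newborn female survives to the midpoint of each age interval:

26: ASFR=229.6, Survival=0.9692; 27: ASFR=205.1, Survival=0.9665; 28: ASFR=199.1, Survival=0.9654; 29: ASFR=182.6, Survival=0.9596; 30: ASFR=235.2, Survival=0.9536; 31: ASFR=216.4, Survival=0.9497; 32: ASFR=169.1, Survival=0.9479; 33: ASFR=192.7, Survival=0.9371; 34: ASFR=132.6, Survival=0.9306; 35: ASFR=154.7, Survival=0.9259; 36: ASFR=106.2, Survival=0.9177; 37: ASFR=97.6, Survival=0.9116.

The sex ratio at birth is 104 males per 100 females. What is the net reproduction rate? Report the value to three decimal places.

Proportion female at birth = 100 / (100 + 104) = 0.49020.
Weighting each age-specific rate by interval width and survival:
  26: 1 × 229.6/1000 × 0.9692 = 0.22253
  27: 1 × 205.1/1000 × 0.9665 = 0.19823
  28: 1 × 199.1/1000 × 0.9654 = 0.19221
  29: 1 × 182.6/1000 × 0.9596 = 0.17522
  30: 1 × 235.2/1000 × 0.9536 = 0.22429
  31: 1 × 216.4/1000 × 0.9497 = 0.20552
  32: 1 × 169.1/1000 × 0.9479 = 0.16029
  33: 1 × 192.7/1000 × 0.9371 = 0.18058
  34: 1 × 132.6/1000 × 0.9306 = 0.12340
  35: 1 × 154.7/1000 × 0.9259 = 0.14324
  36: 1 × 106.2/1000 × 0.9177 = 0.09746
  37: 1 × 97.6/1000 × 0.9116 = 0.08897
Sum = 2.01194
NRR = 0.49020 × 2.01194 = 0.98625
NRR < 1, so the cohort does not fully replace itself.

0.986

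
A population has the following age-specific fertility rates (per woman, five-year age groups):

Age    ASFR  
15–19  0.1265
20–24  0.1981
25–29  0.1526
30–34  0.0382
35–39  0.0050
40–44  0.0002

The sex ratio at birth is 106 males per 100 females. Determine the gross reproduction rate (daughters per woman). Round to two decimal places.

Proportion female at birth = 100 / (100 + 106) = 0.48544.
Sum of ASFRs = 0.1265 + 0.1981 + 0.1526 + 0.0382 + 0.0050 + 0.0002 = 0.5206
TFR = 5 × 0.5206 = 2.603
GRR = 0.48544 × 2.603 = 1.26360

1.26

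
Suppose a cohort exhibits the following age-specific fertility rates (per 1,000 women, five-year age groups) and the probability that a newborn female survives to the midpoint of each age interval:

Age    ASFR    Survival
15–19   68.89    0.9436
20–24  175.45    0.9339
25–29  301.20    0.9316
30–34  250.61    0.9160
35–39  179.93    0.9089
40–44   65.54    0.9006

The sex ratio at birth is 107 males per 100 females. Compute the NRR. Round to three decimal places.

Proportion female at birth = 100 / (100 + 107) = 0.48309.
Per-age-group product (5 × ASFR × survival probability):
  15–19: 5 × 68.89/1000 × 0.9436 = 0.32502
  20–24: 5 × 175.45/1000 × 0.9339 = 0.81926
  25–29: 5 × 301.20/1000 × 0.9316 = 1.40299
  30–34: 5 × 250.61/1000 × 0.9160 = 1.14779
  35–39: 5 × 179.93/1000 × 0.9089 = 0.81769
  40–44: 5 × 65.54/1000 × 0.9006 = 0.29513
Sum = 4.80788
NRR = 0.48309 × 4.80788 = 2.32264
NRR > 1, so each generation more than replaces itself.

2.323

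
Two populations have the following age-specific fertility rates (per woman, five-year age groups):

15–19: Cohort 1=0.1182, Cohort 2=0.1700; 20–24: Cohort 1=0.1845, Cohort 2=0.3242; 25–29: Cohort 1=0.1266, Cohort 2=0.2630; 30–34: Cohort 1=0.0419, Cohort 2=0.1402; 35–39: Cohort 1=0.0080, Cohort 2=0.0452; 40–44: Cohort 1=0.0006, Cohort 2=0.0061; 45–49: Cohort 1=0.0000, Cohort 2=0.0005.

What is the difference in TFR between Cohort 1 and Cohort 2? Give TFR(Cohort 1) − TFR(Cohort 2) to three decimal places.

Cohort 1:
  Sum of ASFRs = 0.1182 + 0.1845 + 0.1266 + 0.0419 + 0.0080 + 0.0006 + 0.0000 = 0.4798
  TFR = 5 × 0.4798 = 2.399
Cohort 2:
  Sum of ASFRs = 0.1700 + 0.3242 + 0.2630 + 0.1402 + 0.0452 + 0.0061 + 0.0005 = 0.9492
  TFR = 5 × 0.9492 = 4.746
Difference = 2.399 − 4.746 = -2.347

-2.347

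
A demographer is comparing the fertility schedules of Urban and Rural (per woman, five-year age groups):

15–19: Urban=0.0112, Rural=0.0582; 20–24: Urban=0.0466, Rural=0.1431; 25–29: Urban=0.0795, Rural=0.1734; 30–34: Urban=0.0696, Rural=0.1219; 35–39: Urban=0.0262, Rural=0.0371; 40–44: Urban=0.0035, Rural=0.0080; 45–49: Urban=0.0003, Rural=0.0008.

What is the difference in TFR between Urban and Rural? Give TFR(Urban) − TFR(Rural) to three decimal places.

-1.528

Urban:
  Sum of ASFRs = 0.0112 + 0.0466 + 0.0795 + 0.0696 + 0.0262 + 0.0035 + 0.0003 = 0.2369
  TFR = 5 × 0.2369 = 1.1845
Rural:
  Sum of ASFRs = 0.0582 + 0.1431 + 0.1734 + 0.1219 + 0.0371 + 0.0080 + 0.0008 = 0.5425
  TFR = 5 × 0.5425 = 2.7125
Difference = 1.1845 − 2.7125 = -1.528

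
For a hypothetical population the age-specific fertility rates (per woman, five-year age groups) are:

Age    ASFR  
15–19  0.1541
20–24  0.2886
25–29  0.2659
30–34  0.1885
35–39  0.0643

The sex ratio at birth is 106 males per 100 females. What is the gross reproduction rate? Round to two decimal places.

Proportion female at birth = 100 / (100 + 106) = 0.48544.
Sum of ASFRs = 0.1541 + 0.2886 + 0.2659 + 0.1885 + 0.0643 = 0.9614
TFR = 5 × 0.9614 = 4.807
GRR = 0.48544 × 4.807 = 2.33351

2.33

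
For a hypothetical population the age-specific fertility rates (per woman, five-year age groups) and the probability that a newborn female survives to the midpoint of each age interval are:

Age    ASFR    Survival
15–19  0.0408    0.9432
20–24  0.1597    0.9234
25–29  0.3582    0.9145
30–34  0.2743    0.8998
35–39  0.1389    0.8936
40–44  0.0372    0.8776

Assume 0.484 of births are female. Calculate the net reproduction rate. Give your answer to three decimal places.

2.219

Proportion female at birth = 0.484.
Each age group contributes 5 × ASFR × survival:
  15–19: 5 × 0.0408 × 0.9432 = 0.19241
  20–24: 5 × 0.1597 × 0.9234 = 0.73733
  25–29: 5 × 0.3582 × 0.9145 = 1.63787
  30–34: 5 × 0.2743 × 0.8998 = 1.23408
  35–39: 5 × 0.1389 × 0.8936 = 0.62061
  40–44: 5 × 0.0372 × 0.8776 = 0.16323
Sum = 4.58553
NRR = 0.484 × 4.58553 = 2.21940
An NRR exceeding 1 indicates intrinsic growth under these rates.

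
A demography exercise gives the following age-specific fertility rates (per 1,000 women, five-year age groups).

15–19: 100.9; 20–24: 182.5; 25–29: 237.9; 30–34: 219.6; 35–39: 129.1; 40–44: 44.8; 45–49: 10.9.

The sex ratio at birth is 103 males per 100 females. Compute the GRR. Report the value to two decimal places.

Proportion female at birth = 100 / (100 + 103) = 0.49261.
Sum of ASFRs = 100.9 + 182.5 + 237.9 + 219.6 + 129.1 + 44.8 + 10.9 = 925.7
TFR = 5 × 925.7 / 1000 = 4.6285
GRR = 0.49261 × 4.6285 = 2.28005

2.28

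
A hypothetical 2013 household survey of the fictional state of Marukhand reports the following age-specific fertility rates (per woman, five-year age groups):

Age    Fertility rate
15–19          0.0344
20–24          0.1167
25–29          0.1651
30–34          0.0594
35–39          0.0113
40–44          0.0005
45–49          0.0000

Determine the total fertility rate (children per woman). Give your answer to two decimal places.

1.94

Sum of ASFRs = 0.0344 + 0.1167 + 0.1651 + 0.0594 + 0.0113 + 0.0005 + 0.0000 = 0.3874
TFR = 5 × 0.3874 = 1.937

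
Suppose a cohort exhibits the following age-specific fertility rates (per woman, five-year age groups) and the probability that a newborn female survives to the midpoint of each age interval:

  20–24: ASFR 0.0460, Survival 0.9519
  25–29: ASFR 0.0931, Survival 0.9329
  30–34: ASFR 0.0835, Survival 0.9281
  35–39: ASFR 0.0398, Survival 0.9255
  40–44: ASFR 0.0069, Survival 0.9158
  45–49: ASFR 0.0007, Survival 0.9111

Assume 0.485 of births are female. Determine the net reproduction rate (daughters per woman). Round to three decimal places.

Proportion female at birth = 0.485.
Survival-weighted fertility by age (5·fₓ·Sₓ):
  20–24: 5 × 0.0460 × 0.9519 = 0.21894
  25–29: 5 × 0.0931 × 0.9329 = 0.43426
  30–34: 5 × 0.0835 × 0.9281 = 0.38748
  35–39: 5 × 0.0398 × 0.9255 = 0.18417
  40–44: 5 × 0.0069 × 0.9158 = 0.03160
  45–49: 5 × 0.0007 × 0.9111 = 0.00319
Sum = 1.25964
NRR = 0.485 × 1.25964 = 0.61093
NRR < 1, so the cohort does not fully replace itself.

0.611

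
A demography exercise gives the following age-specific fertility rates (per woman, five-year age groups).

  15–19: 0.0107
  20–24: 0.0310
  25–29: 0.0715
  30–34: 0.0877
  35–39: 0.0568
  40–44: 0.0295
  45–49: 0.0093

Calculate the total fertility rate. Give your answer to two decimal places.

1.48

Sum of ASFRs = 0.0107 + 0.0310 + 0.0715 + 0.0877 + 0.0568 + 0.0295 + 0.0093 = 0.2965
TFR = 5 × 0.2965 = 1.4825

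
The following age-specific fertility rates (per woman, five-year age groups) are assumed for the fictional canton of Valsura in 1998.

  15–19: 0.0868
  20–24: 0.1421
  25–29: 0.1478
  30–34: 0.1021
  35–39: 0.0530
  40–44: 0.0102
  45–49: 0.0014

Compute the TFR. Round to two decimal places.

2.72

Sum of ASFRs = 0.0868 + 0.1421 + 0.1478 + 0.1021 + 0.0530 + 0.0102 + 0.0014 = 0.5434
TFR = 5 × 0.5434 = 2.717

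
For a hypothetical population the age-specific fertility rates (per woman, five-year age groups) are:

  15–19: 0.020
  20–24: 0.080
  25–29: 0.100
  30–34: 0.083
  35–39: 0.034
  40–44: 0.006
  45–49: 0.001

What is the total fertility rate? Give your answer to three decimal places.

1.620

Sum of ASFRs = 0.020 + 0.080 + 0.100 + 0.083 + 0.034 + 0.006 + 0.001 = 0.324
TFR = 5 × 0.324 = 1.62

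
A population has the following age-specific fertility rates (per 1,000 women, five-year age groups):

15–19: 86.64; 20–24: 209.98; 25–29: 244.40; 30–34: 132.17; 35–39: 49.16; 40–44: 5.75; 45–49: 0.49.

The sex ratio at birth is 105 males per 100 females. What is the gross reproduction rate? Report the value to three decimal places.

1.777

Proportion female at birth = 100 / (100 + 105) = 0.48780.
Sum of ASFRs = 86.64 + 209.98 + 244.40 + 132.17 + 49.16 + 5.75 + 0.49 = 728.59
TFR = 5 × 728.59 / 1000 = 3.64295
GRR = 0.48780 × 3.64295 = 1.77703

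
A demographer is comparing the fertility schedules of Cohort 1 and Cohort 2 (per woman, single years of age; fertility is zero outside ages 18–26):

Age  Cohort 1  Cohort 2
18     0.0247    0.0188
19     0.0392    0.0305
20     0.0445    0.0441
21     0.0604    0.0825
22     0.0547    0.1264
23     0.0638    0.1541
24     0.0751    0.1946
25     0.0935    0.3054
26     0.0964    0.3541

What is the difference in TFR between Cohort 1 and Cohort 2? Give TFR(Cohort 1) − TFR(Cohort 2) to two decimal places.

Cohort 1:
  Sum of ASFRs = 0.0247 + 0.0392 + 0.0445 + 0.0604 + 0.0547 + 0.0638 + 0.0751 + 0.0935 + 0.0964 = 0.5523
  TFR = 0.5523
Cohort 2:
  Sum of ASFRs = 0.0188 + 0.0305 + 0.0441 + 0.0825 + 0.1264 + 0.1541 + 0.1946 + 0.3054 + 0.3541 = 1.3105
  TFR = 1.3105
Difference = 0.5523 − 1.3105 = -0.7582

-0.76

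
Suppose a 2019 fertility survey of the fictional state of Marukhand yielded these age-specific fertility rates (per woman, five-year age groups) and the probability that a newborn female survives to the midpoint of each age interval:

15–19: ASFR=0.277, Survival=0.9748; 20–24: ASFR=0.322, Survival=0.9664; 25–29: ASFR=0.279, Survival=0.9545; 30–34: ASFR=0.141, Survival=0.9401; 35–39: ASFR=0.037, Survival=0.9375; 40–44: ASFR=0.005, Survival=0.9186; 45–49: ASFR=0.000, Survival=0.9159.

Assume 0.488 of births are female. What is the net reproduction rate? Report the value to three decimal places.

Proportion female at birth = 0.488.
Per-age-group product (5 × ASFR × survival probability):
  15–19: 5 × 0.277 × 0.9748 = 1.35010
  20–24: 5 × 0.322 × 0.9664 = 1.55590
  25–29: 5 × 0.279 × 0.9545 = 1.33153
  30–34: 5 × 0.141 × 0.9401 = 0.66277
  35–39: 5 × 0.037 × 0.9375 = 0.17344
  40–44: 5 × 0.005 × 0.9186 = 0.02297
  45–49: 5 × 0.000 × 0.9159 = 0.00000
Sum = 5.09671
NRR = 0.488 × 5.09671 = 2.48719
With NRR above 1 the population is above replacement fertility.

2.487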